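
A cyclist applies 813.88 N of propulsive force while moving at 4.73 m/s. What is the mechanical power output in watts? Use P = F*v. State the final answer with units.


P = F * v
P = 813.88 * 4.73
P = 3849.6524 W

3849.6524 W


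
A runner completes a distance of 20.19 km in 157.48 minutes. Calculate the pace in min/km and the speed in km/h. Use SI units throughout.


Pace = time / distance = 157.48 min / 20.19 km = 7.7999 min/km
Speed = distance / time_in_hours = 20.19 / 2.6247 hr
Speed = 7.6924 km/h

7.7999 min/km, 7.6924 km/h


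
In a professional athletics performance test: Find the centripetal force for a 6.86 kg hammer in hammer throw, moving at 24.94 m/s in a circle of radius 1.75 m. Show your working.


Fc = m * v^2 / r
v^2 = 24.94^2 = 622.0036
Fc = 6.86 * 622.0036 / 1.75
Fc = 4266.9447 / 1.75 = 2438.2541 N

2438.2541 N


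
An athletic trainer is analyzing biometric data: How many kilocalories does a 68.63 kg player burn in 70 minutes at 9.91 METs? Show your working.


kcal = MET * mass * time_hr
Convert time: 70 min = 1.1667 hr
kcal = 9.91 * 68.63 * 1.1667
kcal = 793.4772 kcal

793.4772 kcal


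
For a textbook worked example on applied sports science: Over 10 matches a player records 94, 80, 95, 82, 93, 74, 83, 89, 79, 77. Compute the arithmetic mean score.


Average = sum / n
Sum = 846
Average = 846 / 10 = 84.6

84.6


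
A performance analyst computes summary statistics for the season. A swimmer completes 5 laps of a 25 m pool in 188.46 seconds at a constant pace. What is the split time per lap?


Split time = total_time / n_laps = 188.46 / 5
Split time = 37.692 s per lap

37.692 s


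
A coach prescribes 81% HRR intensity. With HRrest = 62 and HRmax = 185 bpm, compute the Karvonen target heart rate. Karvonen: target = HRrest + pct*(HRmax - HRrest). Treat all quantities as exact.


Target = HRrest + pct*(HRmax - HRrest)
Heart rate reserve = HRmax - HRrest = 185 - 62 = 123 bpm
Fraction = 81% = 0.81
Target = 62 + 0.81 * 123
Target = 62 + 99.63 = 161.63 bpm

161.63 bpm


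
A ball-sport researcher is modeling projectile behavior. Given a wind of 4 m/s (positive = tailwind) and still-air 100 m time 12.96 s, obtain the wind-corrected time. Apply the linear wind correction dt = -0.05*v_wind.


dt = -0.05 * v_wind = -0.05 * 4 = -0.2 s
t_corrected = t_still + dt = 12.96 + (-0.2)
t_corrected = 12.76 s

12.76 s


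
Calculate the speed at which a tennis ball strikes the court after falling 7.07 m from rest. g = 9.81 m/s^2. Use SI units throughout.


v = sqrt(2 * g * h)
v = sqrt(2 * 9.81 * 7.07)
v = sqrt(138.7134) = 11.7777 m/s

11.7777 m/s


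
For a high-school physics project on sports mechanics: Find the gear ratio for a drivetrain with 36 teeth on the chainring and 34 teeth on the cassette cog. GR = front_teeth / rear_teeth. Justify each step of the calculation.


GR = front_teeth / rear_teeth
GR = 36 / 34
GR = 1.0588

1.0588


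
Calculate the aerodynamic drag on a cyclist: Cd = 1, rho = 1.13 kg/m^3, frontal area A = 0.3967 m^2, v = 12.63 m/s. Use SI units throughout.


Fd = 0.5 * Cd * rho * A * v^2
Fd = 0.5 * 1 * 1.13 * 0.3967 * 12.63^2
v^2 = 159.5169
Fd = 0.5 * 1 * 1.13 * 0.3967 * 159.5169 = 35.7534 N

35.7534 N


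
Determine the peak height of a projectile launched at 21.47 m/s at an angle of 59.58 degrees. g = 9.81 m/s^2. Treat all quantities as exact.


H = (v*sin(theta))^2 / (2*g)
vy = v*sin(theta) = 21.47 * sin(59.58 deg) = 18.5144 m/s
H = vy^2 / (2*g) = 342.7821 / (2*9.81)
H = 342.7821 / 19.62 = 17.4711 m

17.4711 m


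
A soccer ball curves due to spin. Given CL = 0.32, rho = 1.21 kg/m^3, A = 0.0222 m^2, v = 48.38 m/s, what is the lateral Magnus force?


FM = 0.5 * CL * rho * A * v^2
FM = 0.5 * 0.32 * 1.21 * 0.0222 * 48.38^2
v^2 = 2340.6244
FM = 0.5 * 0.32 * 1.21 * 0.0222 * 2340.6244 = 10.0598 N

10.0598 N


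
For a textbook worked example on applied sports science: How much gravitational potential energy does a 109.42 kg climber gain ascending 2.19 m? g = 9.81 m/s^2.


PE = m * g * h
PE = 109.42 * 9.81 * 2.19
PE = 1073.4102 * 2.19 = 2350.7683 J

2350.7683 J


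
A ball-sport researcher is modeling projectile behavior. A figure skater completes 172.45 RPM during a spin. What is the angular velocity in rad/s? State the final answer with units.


omega = RPM * 2 * pi / 60
omega = 172.45 * 2 * 3.14159 / 60
omega = 1083.5353 / 60 = 18.0589 rad/s

18.0589 rad/s


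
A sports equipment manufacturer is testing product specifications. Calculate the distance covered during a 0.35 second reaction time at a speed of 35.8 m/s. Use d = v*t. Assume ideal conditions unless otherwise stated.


d = v * t
d = 35.8 * 0.35
d = 12.53 m

12.53 m


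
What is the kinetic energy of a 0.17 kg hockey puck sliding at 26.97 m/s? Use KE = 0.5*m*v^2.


KE = 0.5 * m * v^2
KE = 0.5 * 0.17 * 26.97^2
KE = 0.5 * 0.17 * 727.3809 = 61.8274 J

61.8274 J


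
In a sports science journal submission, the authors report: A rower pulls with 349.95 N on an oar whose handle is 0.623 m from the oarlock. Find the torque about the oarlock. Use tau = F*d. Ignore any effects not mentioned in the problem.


tau = F * d
tau = 349.95 * 0.623
tau = 218.0188 N*m

218.0188 N*m


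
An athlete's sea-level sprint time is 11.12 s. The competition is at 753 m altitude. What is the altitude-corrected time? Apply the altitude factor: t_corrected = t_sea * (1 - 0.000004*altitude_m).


Correction factor = 1 - 0.000004 * 753 = 0.996988
t_corrected = t_sea * factor = 11.12 * 0.996988
t_corrected = 11.0865 s

11.0865 s


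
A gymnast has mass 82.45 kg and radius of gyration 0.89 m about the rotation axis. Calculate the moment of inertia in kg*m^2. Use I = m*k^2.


I = m * k^2
I = 82.45 * 0.89^2
I = 82.45 * 0.7921 = 65.3086 kg*m^2

65.3086 kg*m^2


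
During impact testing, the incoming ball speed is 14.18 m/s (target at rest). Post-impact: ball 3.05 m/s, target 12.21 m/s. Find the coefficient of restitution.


e = (v2_after - v1_after) / (v1_before - v2_before)
Numerator = 12.21 - 3.05 = 9.16
Denominator = 14.18 - 0 = 14.18
e = 9.16 / 14.18 = 0.646

0.646


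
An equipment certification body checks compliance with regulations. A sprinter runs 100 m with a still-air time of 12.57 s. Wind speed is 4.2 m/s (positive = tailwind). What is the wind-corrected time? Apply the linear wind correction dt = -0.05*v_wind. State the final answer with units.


dt = -0.05 * v_wind = -0.05 * 4.2 = -0.21 s
t_corrected = t_still + dt = 12.57 + (-0.21)
t_corrected = 12.36 s

12.36 s


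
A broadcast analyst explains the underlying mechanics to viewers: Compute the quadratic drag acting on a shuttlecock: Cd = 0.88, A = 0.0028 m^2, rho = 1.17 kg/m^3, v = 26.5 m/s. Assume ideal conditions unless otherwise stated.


Fd = 0.5 * Cd * rho * A * v^2
Fd = 0.5 * 0.88 * 1.17 * 0.0028 * 26.5^2
v^2 = 702.25
Fd = 0.5 * 0.88 * 1.17 * 0.0028 * 702.25 = 1.0123 N

1.0123 N


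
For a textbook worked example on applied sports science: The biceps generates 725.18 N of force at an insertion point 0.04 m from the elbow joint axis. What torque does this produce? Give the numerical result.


tau = F * d
tau = 725.18 * 0.04
tau = 29.0072 N*m

29.0072 N*m


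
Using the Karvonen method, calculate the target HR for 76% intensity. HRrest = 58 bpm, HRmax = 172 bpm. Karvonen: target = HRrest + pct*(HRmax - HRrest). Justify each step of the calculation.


Target = HRrest + pct*(HRmax - HRrest)
Heart rate reserve = HRmax - HRrest = 172 - 58 = 114 bpm
Fraction = 76% = 0.76
Target = 58 + 0.76 * 114
Target = 58 + 86.64 = 144.64 bpm

144.64 bpm


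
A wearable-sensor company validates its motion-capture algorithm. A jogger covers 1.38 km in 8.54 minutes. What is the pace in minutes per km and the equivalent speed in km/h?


Pace = time / distance = 8.54 min / 1.38 km = 6.1884 min/km
Speed = distance / time_in_hours = 1.38 / 0.1423 hr
Speed = 9.6956 km/h

6.1884 min/km, 9.6956 km/h


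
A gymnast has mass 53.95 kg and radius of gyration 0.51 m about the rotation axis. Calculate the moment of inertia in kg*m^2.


I = m * k^2
I = 53.95 * 0.51^2
I = 53.95 * 0.2601 = 14.0324 kg*m^2

14.0324 kg*m^2


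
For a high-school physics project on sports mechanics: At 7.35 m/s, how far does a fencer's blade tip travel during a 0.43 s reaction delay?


d = v * t
d = 7.35 * 0.43
d = 3.1605 m

3.1605 m


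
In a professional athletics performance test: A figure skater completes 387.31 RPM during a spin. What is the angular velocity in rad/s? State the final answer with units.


omega = RPM * 2 * pi / 60
omega = 387.31 * 2 * 3.14159 / 60
omega = 2433.5405 / 60 = 40.559 rad/s

40.559 rad/s


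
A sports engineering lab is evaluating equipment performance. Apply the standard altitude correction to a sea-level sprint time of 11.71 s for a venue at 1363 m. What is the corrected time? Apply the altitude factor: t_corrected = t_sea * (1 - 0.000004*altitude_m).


Correction factor = 1 - 0.000004 * 1363 = 0.994548
t_corrected = t_sea * factor = 11.71 * 0.994548
t_corrected = 11.6462 s

11.6462 s


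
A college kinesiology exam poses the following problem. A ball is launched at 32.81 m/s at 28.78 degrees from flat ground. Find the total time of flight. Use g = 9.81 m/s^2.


T = 2*v*sin(theta)/g
sin(theta) = sin(28.78 deg) = 0.4814
T = 2*32.81*0.4814 / 9.81
T = 31.5926 / 9.81 = 3.2204 s

3.2204 s


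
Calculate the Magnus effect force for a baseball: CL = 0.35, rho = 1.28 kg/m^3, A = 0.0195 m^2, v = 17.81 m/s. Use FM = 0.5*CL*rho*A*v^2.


FM = 0.5 * CL * rho * A * v^2
FM = 0.5 * 0.35 * 1.28 * 0.0195 * 17.81^2
v^2 = 317.1961
FM = 0.5 * 0.35 * 1.28 * 0.0195 * 317.1961 = 1.3855 N

1.3855 N


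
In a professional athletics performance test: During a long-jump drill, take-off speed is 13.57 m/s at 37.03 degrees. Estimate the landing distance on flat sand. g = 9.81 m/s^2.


R = v^2 * sin(2*theta) / g
Convert angle to radians: theta = 37.03 deg = 0.6463 rad
sin(2*theta) = sin(1.2926) = 0.9615
R = 13.57^2 * 0.9615 / 9.81
R = 184.1449 * 0.9615 / 9.81 = 18.0494 m

18.0494 m


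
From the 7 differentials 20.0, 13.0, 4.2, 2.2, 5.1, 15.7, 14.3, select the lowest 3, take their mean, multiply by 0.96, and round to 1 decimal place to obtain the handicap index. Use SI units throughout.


All differentials: 20.0, 13.0, 4.2, 2.2, 5.1, 15.7, 14.3
Sorted: 2.2, 4.2, 5.1, 13.0, 14.3, 15.7, 20.0
Best 3: 2.2, 4.2, 5.1
Average of best = 11.5 / 3 = 3.8333
Raw index = 3.8333 * 0.96 = 3.68
Handicap index = round(3.68, 1) = 3.7

3.7


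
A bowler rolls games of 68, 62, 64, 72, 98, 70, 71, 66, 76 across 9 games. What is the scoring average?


Average = sum / n
Sum = 647
Average = 647 / 9 = 71.8889

71.8889


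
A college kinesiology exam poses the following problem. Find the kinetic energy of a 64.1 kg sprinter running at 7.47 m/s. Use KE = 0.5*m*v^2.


KE = 0.5 * m * v^2
KE = 0.5 * 64.1 * 7.47^2
KE = 0.5 * 64.1 * 55.8009 = 1788.4188 J

1788.4188 J


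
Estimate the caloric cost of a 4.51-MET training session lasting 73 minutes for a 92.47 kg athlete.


kcal = MET * mass * time_hr
Convert time: 73 min = 1.2167 hr
kcal = 4.51 * 92.47 * 1.2167
kcal = 507.3983 kcal

507.3983 kcal


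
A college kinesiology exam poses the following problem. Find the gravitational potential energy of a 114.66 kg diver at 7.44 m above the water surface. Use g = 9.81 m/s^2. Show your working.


PE = m * g * h
PE = 114.66 * 9.81 * 7.44
PE = 1124.8146 * 7.44 = 8368.6206 J

8368.6206 J


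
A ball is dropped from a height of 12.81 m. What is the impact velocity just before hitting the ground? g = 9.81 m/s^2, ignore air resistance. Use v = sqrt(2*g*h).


v = sqrt(2 * g * h)
v = sqrt(2 * 9.81 * 12.81)
v = sqrt(251.3322) = 15.8535 m/s

15.8535 m/s


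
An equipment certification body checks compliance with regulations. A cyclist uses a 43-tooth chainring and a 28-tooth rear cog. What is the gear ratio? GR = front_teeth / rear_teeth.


GR = front_teeth / rear_teeth
GR = 43 / 28
GR = 1.5357

1.5357


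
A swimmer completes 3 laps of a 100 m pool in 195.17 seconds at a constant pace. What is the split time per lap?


Split time = total_time / n_laps = 195.17 / 3
Split time = 65.0567 s per lap

65.0567 s


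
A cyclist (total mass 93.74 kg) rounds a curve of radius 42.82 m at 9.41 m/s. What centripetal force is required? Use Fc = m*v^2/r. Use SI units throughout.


Fc = m * v^2 / r
v^2 = 9.41^2 = 88.5481
Fc = 93.74 * 88.5481 / 42.82
Fc = 8300.4989 / 42.82 = 193.8463 N

193.8463 N


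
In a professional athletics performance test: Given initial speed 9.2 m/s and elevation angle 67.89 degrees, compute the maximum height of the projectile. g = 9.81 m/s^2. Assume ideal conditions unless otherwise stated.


H = (v*sin(theta))^2 / (2*g)
vy = v*sin(theta) = 9.2 * sin(67.89 deg) = 8.5235 m/s
H = vy^2 / (2*g) = 72.6494 / (2*9.81)
H = 72.6494 / 19.62 = 3.7028 m

3.7028 m


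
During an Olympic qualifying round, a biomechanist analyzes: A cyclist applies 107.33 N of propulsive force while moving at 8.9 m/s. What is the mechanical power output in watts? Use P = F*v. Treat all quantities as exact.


P = F * v
P = 107.33 * 8.9
P = 955.237 W

955.237 W


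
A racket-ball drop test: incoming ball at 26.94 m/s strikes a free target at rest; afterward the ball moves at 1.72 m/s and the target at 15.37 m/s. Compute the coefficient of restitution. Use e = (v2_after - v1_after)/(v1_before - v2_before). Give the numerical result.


e = (v2_after - v1_after) / (v1_before - v2_before)
Numerator = 15.37 - 1.72 = 13.65
Denominator = 26.94 - 0 = 26.94
e = 13.65 / 26.94 = 0.5067

0.5067


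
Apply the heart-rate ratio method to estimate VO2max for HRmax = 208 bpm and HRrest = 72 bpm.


VO2max = 15.3 * HRmax / HRrest
VO2max = 15.3 * 208 / 72
VO2max = 3182.4 / 72 = 44.2 mL/kg/min

44.2 mL/kg/min


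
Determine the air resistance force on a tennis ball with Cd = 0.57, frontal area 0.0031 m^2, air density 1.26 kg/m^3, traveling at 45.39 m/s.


Fd = 0.5 * Cd * rho * A * v^2
Fd = 0.5 * 0.57 * 1.26 * 0.0031 * 45.39^2
v^2 = 2060.2521
Fd = 0.5 * 0.57 * 1.26 * 0.0031 * 2060.2521 = 2.2935 N

2.2935 N


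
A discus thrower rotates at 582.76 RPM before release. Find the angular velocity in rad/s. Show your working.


omega = RPM * 2 * pi / 60
omega = 582.76 * 2 * 3.14159 / 60
omega = 3661.5891 / 60 = 61.0265 rad/s

61.0265 rad/s


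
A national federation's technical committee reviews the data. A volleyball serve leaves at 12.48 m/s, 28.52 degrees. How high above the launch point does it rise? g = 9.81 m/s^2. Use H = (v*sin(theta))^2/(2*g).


H = (v*sin(theta))^2 / (2*g)
vy = v*sin(theta) = 12.48 * sin(28.52 deg) = 5.9588 m/s
H = vy^2 / (2*g) = 35.5069 / (2*9.81)
H = 35.5069 / 19.62 = 1.8097 m

1.8097 m


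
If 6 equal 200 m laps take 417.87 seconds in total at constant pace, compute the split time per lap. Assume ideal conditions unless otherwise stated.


Split time = total_time / n_laps = 417.87 / 6
Split time = 69.645 s per lap

69.645 s


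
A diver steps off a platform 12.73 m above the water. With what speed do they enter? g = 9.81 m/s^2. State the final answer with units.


v = sqrt(2 * g * h)
v = sqrt(2 * 9.81 * 12.73)
v = sqrt(249.7626) = 15.8039 m/s

15.8039 m/s


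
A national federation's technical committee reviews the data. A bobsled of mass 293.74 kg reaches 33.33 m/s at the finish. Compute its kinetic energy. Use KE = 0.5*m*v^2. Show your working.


KE = 0.5 * m * v^2
KE = 0.5 * 293.74 * 33.33^2
KE = 0.5 * 293.74 * 1110.8889 = 163156.2527 J

163156.2527 J


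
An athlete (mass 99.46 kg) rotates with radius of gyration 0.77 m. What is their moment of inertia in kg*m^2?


I = m * k^2
I = 99.46 * 0.77^2
I = 99.46 * 0.5929 = 58.9698 kg*m^2

58.9698 kg*m^2


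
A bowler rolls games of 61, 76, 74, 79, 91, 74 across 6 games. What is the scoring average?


Average = sum / n
Sum = 455
Average = 455 / 6 = 75.8333

75.8333


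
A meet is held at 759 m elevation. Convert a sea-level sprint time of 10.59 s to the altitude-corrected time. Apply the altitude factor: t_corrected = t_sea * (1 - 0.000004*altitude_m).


Correction factor = 1 - 0.000004 * 759 = 0.996964
t_corrected = t_sea * factor = 10.59 * 0.996964
t_corrected = 10.5578 s

10.5578 s


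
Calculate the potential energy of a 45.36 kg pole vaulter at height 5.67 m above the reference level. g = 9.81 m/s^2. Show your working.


PE = m * g * h
PE = 45.36 * 9.81 * 5.67
PE = 444.9816 * 5.67 = 2523.0457 J

2523.0457 J


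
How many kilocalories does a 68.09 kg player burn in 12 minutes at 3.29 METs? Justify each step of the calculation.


kcal = MET * mass * time_hr
Convert time: 12 min = 0.2 hr
kcal = 3.29 * 68.09 * 0.2
kcal = 44.8032 kcal

44.8032 kcal


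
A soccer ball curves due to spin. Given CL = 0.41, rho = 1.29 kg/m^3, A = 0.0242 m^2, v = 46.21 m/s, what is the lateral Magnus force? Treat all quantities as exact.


FM = 0.5 * CL * rho * A * v^2
FM = 0.5 * 0.41 * 1.29 * 0.0242 * 46.21^2
v^2 = 2135.3641
FM = 0.5 * 0.41 * 1.29 * 0.0242 * 2135.3641 = 13.6657 N

13.6657 N


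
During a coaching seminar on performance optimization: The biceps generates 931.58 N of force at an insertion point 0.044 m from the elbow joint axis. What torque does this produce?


tau = F * d
tau = 931.58 * 0.044
tau = 40.9895 N*m

40.9895 N*m


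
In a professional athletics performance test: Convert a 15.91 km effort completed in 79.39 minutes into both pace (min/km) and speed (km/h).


Pace = time / distance = 79.39 min / 15.91 km = 4.9899 min/km
Speed = distance / time_in_hours = 15.91 / 1.3232 hr
Speed = 12.0242 km/h

4.9899 min/km, 12.0242 km/h


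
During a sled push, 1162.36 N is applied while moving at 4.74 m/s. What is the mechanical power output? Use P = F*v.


P = F * v
P = 1162.36 * 4.74
P = 5509.5864 W

5509.5864 W


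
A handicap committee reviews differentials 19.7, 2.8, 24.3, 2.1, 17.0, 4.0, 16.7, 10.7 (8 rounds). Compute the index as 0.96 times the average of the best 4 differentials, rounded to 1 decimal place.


All differentials: 19.7, 2.8, 24.3, 2.1, 17.0, 4.0, 16.7, 10.7
Sorted: 2.1, 2.8, 4.0, 10.7, 16.7, 17.0, 19.7, 24.3
Best 4: 2.1, 2.8, 4.0, 10.7
Average of best = 19.6 / 4 = 4.9
Raw index = 4.9 * 0.96 = 4.704
Handicap index = round(4.704, 1) = 4.7

4.7


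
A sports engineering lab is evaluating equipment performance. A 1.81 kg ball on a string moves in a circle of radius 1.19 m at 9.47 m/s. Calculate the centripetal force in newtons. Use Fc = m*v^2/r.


Fc = m * v^2 / r
v^2 = 9.47^2 = 89.6809
Fc = 1.81 * 89.6809 / 1.19
Fc = 162.3224 / 1.19 = 136.4054 N

136.4054 N


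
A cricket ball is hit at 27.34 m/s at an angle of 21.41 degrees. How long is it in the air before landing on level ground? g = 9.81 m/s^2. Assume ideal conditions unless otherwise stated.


T = 2*v*sin(theta)/g
sin(theta) = sin(21.41 deg) = 0.365
T = 2*27.34*0.365 / 9.81
T = 19.9603 / 9.81 = 2.0347 s

2.0347 s


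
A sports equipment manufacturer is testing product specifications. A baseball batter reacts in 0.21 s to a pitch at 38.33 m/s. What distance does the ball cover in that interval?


d = v * t
d = 38.33 * 0.21
d = 8.0493 m

8.0493 m


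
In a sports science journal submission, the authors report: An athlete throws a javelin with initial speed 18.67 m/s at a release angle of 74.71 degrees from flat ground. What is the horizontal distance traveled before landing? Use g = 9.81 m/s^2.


R = v^2 * sin(2*theta) / g
Convert angle to radians: theta = 74.71 deg = 1.3039 rad
sin(2*theta) = sin(2.6079) = 0.5087
R = 18.67^2 * 0.5087 / 9.81
R = 348.5689 * 0.5087 / 9.81 = 18.0766 m

18.0766 m


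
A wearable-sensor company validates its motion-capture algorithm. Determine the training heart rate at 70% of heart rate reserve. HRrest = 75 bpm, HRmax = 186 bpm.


Target = HRrest + pct*(HRmax - HRrest)
Heart rate reserve = HRmax - HRrest = 186 - 75 = 111 bpm
Fraction = 70% = 0.7
Target = 75 + 0.7 * 111
Target = 75 + 77.7 = 152.7 bpm

152.7 bpm


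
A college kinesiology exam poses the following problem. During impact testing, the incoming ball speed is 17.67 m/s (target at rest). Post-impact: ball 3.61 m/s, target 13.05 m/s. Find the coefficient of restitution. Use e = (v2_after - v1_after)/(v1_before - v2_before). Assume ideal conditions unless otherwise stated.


e = (v2_after - v1_after) / (v1_before - v2_before)
Numerator = 13.05 - 3.61 = 9.44
Denominator = 17.67 - 0 = 17.67
e = 9.44 / 17.67 = 0.5342

0.5342


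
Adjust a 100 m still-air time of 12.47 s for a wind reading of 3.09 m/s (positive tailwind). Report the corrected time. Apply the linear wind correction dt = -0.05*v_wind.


dt = -0.05 * v_wind = -0.05 * 3.09 = -0.1545 s
t_corrected = t_still + dt = 12.47 + (-0.1545)
t_corrected = 12.3155 s

12.3155 s


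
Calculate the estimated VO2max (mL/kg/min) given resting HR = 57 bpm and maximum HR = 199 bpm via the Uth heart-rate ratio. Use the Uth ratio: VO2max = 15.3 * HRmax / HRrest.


VO2max = 15.3 * HRmax / HRrest
VO2max = 15.3 * 199 / 57
VO2max = 3044.7 / 57 = 53.4158 mL/kg/min

53.4158 mL/kg/min


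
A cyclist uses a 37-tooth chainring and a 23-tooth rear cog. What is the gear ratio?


GR = front_teeth / rear_teeth
GR = 37 / 23
GR = 1.6087

1.6087


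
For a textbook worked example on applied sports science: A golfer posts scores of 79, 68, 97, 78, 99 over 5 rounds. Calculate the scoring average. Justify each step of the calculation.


Average = sum / n
Sum = 421
Average = 421 / 5 = 84.2

84.2


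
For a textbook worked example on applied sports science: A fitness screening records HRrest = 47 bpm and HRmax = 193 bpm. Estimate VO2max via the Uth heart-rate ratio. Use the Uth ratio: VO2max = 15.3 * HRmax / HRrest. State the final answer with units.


VO2max = 15.3 * HRmax / HRrest
VO2max = 15.3 * 193 / 47
VO2max = 2952.9 / 47 = 62.8277 mL/kg/min

62.8277 mL/kg/min


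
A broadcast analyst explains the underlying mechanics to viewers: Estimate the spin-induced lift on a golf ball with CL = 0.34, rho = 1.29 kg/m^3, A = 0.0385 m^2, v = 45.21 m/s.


FM = 0.5 * CL * rho * A * v^2
FM = 0.5 * 0.34 * 1.29 * 0.0385 * 45.21^2
v^2 = 2043.9441
FM = 0.5 * 0.34 * 1.29 * 0.0385 * 2043.9441 = 17.2571 N

17.2571 N


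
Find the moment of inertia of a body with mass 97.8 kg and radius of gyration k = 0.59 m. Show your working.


I = m * k^2
I = 97.8 * 0.59^2
I = 97.8 * 0.3481 = 34.0442 kg*m^2

34.0442 kg*m^2


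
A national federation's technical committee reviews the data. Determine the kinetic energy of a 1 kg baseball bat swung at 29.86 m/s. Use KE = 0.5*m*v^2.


KE = 0.5 * m * v^2
KE = 0.5 * 1 * 29.86^2
KE = 0.5 * 1 * 891.6196 = 445.8098 J

445.8098 J


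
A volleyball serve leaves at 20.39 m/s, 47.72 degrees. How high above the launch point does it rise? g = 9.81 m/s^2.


H = (v*sin(theta))^2 / (2*g)
vy = v*sin(theta) = 20.39 * sin(47.72 deg) = 15.0859 m/s
H = vy^2 / (2*g) = 227.5834 / (2*9.81)
H = 227.5834 / 19.62 = 11.5996 m

11.5996 m


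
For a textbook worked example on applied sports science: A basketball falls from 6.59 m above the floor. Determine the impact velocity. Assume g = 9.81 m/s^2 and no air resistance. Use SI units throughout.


v = sqrt(2 * g * h)
v = sqrt(2 * 9.81 * 6.59)
v = sqrt(129.2958) = 11.3708 m/s

11.3708 m/s


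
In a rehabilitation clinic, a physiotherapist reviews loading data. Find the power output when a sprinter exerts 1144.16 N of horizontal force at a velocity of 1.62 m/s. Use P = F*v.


P = F * v
P = 1144.16 * 1.62
P = 1853.5392 W

1853.5392 W


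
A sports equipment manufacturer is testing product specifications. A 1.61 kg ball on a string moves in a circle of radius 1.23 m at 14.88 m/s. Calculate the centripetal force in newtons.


Fc = m * v^2 / r
v^2 = 14.88^2 = 221.4144
Fc = 1.61 * 221.4144 / 1.23
Fc = 356.4772 / 1.23 = 289.8188 N

289.8188 N


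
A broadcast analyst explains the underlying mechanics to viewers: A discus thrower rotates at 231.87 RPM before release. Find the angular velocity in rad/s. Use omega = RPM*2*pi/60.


omega = RPM * 2 * pi / 60
omega = 231.87 * 2 * 3.14159 / 60
omega = 1456.8822 / 60 = 24.2814 rad/s

24.2814 rad/s


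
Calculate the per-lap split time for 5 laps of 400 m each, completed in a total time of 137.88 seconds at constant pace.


Split time = total_time / n_laps = 137.88 / 5
Split time = 27.576 s per lap

27.576 s


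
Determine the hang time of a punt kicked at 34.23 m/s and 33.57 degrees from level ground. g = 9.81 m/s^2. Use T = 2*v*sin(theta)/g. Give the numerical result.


T = 2*v*sin(theta)/g
sin(theta) = sin(33.57 deg) = 0.553
T = 2*34.23*0.553 / 9.81
T = 37.8553 / 9.81 = 3.8589 s

3.8589 s


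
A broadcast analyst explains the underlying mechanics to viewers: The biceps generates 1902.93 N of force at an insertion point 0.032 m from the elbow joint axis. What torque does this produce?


tau = F * d
tau = 1902.93 * 0.032
tau = 60.8938 N*m

60.8938 N*m


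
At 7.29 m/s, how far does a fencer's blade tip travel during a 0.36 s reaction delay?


d = v * t
d = 7.29 * 0.36
d = 2.6244 m

2.6244 m


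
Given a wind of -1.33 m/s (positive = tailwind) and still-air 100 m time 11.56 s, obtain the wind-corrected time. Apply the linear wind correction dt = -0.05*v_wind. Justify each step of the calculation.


dt = -0.05 * v_wind = -0.05 * -1.33 = 0.0665 s
t_corrected = t_still + dt = 11.56 + (0.0665)
t_corrected = 11.6265 s

11.6265 s


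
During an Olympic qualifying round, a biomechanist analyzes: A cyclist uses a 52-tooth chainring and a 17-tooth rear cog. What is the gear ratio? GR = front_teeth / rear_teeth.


GR = front_teeth / rear_teeth
GR = 52 / 17
GR = 3.0588

3.0588


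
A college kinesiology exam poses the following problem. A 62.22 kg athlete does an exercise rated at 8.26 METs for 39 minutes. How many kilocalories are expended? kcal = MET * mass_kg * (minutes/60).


kcal = MET * mass * time_hr
Convert time: 39 min = 0.65 hr
kcal = 8.26 * 62.22 * 0.65
kcal = 334.0592 kcal

334.0592 kcal


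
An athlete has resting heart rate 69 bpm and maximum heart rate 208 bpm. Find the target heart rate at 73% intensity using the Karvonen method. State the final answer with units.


Target = HRrest + pct*(HRmax - HRrest)
Heart rate reserve = HRmax - HRrest = 208 - 69 = 139 bpm
Fraction = 73% = 0.73
Target = 69 + 0.73 * 139
Target = 69 + 101.47 = 170.47 bpm

170.47 bpm


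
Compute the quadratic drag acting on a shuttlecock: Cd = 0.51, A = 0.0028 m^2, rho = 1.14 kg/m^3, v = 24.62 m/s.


Fd = 0.5 * Cd * rho * A * v^2
Fd = 0.5 * 0.51 * 1.14 * 0.0028 * 24.62^2
v^2 = 606.1444
Fd = 0.5 * 0.51 * 1.14 * 0.0028 * 606.1444 = 0.4934 N

0.4934 N


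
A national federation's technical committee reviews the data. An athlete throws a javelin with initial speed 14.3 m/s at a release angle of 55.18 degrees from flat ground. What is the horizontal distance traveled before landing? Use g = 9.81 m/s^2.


R = v^2 * sin(2*theta) / g
Convert angle to radians: theta = 55.18 deg = 0.9631 rad
sin(2*theta) = sin(1.9261) = 0.9375
R = 14.3^2 * 0.9375 / 9.81
R = 204.49 * 0.9375 / 9.81 = 19.5428 m

19.5428 m


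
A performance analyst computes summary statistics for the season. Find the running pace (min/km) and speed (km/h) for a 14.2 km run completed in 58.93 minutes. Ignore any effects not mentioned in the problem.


Pace = time / distance = 58.93 min / 14.2 km = 4.15 min/km
Speed = distance / time_in_hours = 14.2 / 0.9822 hr
Speed = 14.4578 km/h

4.15 min/km, 14.4578 km/h


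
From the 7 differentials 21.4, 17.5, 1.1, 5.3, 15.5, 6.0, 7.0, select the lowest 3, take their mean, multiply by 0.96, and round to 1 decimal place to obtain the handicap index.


All differentials: 21.4, 17.5, 1.1, 5.3, 15.5, 6.0, 7.0
Sorted: 1.1, 5.3, 6.0, 7.0, 15.5, 17.5, 21.4
Best 3: 1.1, 5.3, 6.0
Average of best = 12.4 / 3 = 4.1333
Raw index = 4.1333 * 0.96 = 3.968
Handicap index = round(3.968, 1) = 4.0

4.0


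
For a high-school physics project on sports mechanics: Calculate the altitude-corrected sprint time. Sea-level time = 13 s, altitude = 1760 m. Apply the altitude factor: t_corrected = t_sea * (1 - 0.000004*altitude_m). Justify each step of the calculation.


Correction factor = 1 - 0.000004 * 1760 = 0.99296
t_corrected = t_sea * factor = 13 * 0.99296
t_corrected = 12.9085 s

12.9085 s


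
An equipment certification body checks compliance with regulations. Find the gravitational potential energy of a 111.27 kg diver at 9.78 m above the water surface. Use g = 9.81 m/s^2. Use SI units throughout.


PE = m * g * h
PE = 111.27 * 9.81 * 9.78
PE = 1091.5587 * 9.78 = 10675.4441 J

10675.4441 J


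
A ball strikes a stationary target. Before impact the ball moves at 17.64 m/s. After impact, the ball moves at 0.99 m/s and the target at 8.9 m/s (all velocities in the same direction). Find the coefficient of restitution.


e = (v2_after - v1_after) / (v1_before - v2_before)
Numerator = 8.9 - 0.99 = 7.91
Denominator = 17.64 - 0 = 17.64
e = 7.91 / 17.64 = 0.4484

0.4484


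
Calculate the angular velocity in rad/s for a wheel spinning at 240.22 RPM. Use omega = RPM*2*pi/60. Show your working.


omega = RPM * 2 * pi / 60
omega = 240.22 * 2 * 3.14159 / 60
omega = 1509.3468 / 60 = 25.1558 rad/s

25.1558 rad/s


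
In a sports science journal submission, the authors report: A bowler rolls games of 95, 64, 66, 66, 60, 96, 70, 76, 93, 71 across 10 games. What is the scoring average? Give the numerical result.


Average = sum / n
Sum = 757
Average = 757 / 10 = 75.7

75.7


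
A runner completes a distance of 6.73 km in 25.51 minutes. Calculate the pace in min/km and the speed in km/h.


Pace = time / distance = 25.51 min / 6.73 km = 3.7905 min/km
Speed = distance / time_in_hours = 6.73 / 0.4252 hr
Speed = 15.8291 km/h

3.7905 min/km, 15.8291 km/h


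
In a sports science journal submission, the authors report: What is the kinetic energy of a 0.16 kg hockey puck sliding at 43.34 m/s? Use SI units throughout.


KE = 0.5 * m * v^2
KE = 0.5 * 0.16 * 43.34^2
KE = 0.5 * 0.16 * 1878.3556 = 150.2684 J

150.2684 J


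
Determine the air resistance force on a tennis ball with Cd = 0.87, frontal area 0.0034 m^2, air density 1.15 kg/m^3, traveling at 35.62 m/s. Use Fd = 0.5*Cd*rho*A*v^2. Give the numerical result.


Fd = 0.5 * Cd * rho * A * v^2
Fd = 0.5 * 0.87 * 1.15 * 0.0034 * 35.62^2
v^2 = 1268.7844
Fd = 0.5 * 0.87 * 1.15 * 0.0034 * 1268.7844 = 2.158 N

2.158 N


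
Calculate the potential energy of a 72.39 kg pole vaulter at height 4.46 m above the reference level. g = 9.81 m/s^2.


PE = m * g * h
PE = 72.39 * 9.81 * 4.46
PE = 710.1459 * 4.46 = 3167.2507 J

3167.2507 J


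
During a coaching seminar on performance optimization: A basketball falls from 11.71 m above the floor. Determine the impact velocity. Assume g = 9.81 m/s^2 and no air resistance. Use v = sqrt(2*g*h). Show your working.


v = sqrt(2 * g * h)
v = sqrt(2 * 9.81 * 11.71)
v = sqrt(229.7502) = 15.1575 m/s

15.1575 m/s


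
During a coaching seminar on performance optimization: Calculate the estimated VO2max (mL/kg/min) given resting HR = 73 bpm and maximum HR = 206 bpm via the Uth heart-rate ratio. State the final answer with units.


VO2max = 15.3 * HRmax / HRrest
VO2max = 15.3 * 206 / 73
VO2max = 3151.8 / 73 = 43.1753 mL/kg/min

43.1753 mL/kg/min


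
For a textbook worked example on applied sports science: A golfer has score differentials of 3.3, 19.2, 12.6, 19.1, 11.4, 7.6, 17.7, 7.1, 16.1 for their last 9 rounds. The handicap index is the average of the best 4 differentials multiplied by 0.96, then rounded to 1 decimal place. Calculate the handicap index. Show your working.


All differentials: 3.3, 19.2, 12.6, 19.1, 11.4, 7.6, 17.7, 7.1, 16.1
Sorted: 3.3, 7.1, 7.6, 11.4, 12.6, 16.1, 17.7, 19.1, 19.2
Best 4: 3.3, 7.1, 7.6, 11.4
Average of best = 29.4 / 4 = 7.35
Raw index = 7.35 * 0.96 = 7.056
Handicap index = round(7.056, 1) = 7.1

7.1


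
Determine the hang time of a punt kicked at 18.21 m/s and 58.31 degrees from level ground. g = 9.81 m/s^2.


T = 2*v*sin(theta)/g
sin(theta) = sin(58.31 deg) = 0.8509
T = 2*18.21*0.8509 / 9.81
T = 30.9899 / 9.81 = 3.159 s

3.159 s


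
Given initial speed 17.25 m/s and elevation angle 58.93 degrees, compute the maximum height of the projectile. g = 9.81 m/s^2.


H = (v*sin(theta))^2 / (2*g)
vy = v*sin(theta) = 17.25 * sin(58.93 deg) = 14.7753 m/s
H = vy^2 / (2*g) = 218.3086 / (2*9.81)
H = 218.3086 / 19.62 = 11.1268 m

11.1268 m


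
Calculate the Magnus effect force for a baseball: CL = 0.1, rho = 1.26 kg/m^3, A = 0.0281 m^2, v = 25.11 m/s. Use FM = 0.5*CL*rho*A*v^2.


FM = 0.5 * CL * rho * A * v^2
FM = 0.5 * 0.1 * 1.26 * 0.0281 * 25.11^2
v^2 = 630.5121
FM = 0.5 * 0.1 * 1.26 * 0.0281 * 630.5121 = 1.1162 N

1.1162 N


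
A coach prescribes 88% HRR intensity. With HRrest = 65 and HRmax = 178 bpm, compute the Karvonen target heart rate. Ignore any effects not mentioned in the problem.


Target = HRrest + pct*(HRmax - HRrest)
Heart rate reserve = HRmax - HRrest = 178 - 65 = 113 bpm
Fraction = 88% = 0.88
Target = 65 + 0.88 * 113
Target = 65 + 99.44 = 164.44 bpm

164.44 bpm


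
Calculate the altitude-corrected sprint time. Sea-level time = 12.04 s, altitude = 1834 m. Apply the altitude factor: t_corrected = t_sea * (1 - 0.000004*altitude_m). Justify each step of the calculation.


Correction factor = 1 - 0.000004 * 1834 = 0.992664
t_corrected = t_sea * factor = 12.04 * 0.992664
t_corrected = 11.9517 s

11.9517 s


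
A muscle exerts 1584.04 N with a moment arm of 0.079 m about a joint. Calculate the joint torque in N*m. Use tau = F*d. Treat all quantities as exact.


tau = F * d
tau = 1584.04 * 0.079
tau = 125.1392 N*m

125.1392 N*m


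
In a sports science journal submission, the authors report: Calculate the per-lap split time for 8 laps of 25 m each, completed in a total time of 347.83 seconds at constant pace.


Split time = total_time / n_laps = 347.83 / 8
Split time = 43.4787 s per lap

43.4787 s


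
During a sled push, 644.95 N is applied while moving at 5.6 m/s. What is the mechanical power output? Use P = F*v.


P = F * v
P = 644.95 * 5.6
P = 3611.72 W

3611.72 W


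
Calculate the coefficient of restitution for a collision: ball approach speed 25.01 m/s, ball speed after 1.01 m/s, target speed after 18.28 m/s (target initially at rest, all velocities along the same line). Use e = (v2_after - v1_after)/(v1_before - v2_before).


e = (v2_after - v1_after) / (v1_before - v2_before)
Numerator = 18.28 - 1.01 = 17.27
Denominator = 25.01 - 0 = 25.01
e = 17.27 / 25.01 = 0.6905

0.6905


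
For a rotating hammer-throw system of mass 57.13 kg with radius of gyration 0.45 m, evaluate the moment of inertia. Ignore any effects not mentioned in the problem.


I = m * k^2
I = 57.13 * 0.45^2
I = 57.13 * 0.2025 = 11.5688 kg*m^2

11.5688 kg*m^2


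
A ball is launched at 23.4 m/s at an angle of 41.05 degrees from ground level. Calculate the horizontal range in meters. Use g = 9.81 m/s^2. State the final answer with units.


R = v^2 * sin(2*theta) / g
Convert angle to radians: theta = 41.05 deg = 0.7165 rad
sin(2*theta) = sin(1.4329) = 0.9905
R = 23.4^2 * 0.9905 / 9.81
R = 547.56 * 0.9905 / 9.81 = 55.2868 m

55.2868 m


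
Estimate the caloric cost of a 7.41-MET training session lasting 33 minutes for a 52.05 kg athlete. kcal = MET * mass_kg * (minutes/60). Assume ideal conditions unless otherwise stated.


kcal = MET * mass * time_hr
Convert time: 33 min = 0.55 hr
kcal = 7.41 * 52.05 * 0.55
kcal = 212.1298 kcal

212.1298 kcal


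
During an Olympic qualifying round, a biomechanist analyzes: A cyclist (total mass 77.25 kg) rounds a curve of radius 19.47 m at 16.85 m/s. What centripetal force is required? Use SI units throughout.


Fc = m * v^2 / r
v^2 = 16.85^2 = 283.9225
Fc = 77.25 * 283.9225 / 19.47
Fc = 21933.0131 / 19.47 = 1126.503 N

1126.503 N


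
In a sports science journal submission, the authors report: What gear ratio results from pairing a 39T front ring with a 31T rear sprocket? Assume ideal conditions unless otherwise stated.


GR = front_teeth / rear_teeth
GR = 39 / 31
GR = 1.2581

1.2581


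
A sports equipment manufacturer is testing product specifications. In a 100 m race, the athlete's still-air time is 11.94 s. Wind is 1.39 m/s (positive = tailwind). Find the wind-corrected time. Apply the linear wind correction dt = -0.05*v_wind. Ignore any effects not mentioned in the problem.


dt = -0.05 * v_wind = -0.05 * 1.39 = -0.0695 s
t_corrected = t_still + dt = 11.94 + (-0.0695)
t_corrected = 11.8705 s

11.8705 s


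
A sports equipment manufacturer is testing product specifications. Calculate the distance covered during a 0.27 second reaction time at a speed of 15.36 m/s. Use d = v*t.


d = v * t
d = 15.36 * 0.27
d = 4.1472 m

4.1472 m


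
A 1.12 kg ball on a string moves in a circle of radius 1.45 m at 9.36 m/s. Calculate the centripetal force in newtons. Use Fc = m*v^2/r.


Fc = m * v^2 / r
v^2 = 9.36^2 = 87.6096
Fc = 1.12 * 87.6096 / 1.45
Fc = 98.1228 / 1.45 = 67.6709 N

67.6709 N


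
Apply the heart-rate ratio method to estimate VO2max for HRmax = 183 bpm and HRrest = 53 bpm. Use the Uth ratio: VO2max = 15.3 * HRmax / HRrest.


VO2max = 15.3 * HRmax / HRrest
VO2max = 15.3 * 183 / 53
VO2max = 2799.9 / 53 = 52.8283 mL/kg/min

52.8283 mL/kg/min


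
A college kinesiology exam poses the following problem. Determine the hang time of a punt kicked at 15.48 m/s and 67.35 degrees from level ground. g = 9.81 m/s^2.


T = 2*v*sin(theta)/g
sin(theta) = sin(67.35 deg) = 0.9229
T = 2*15.48*0.9229 / 9.81
T = 28.5722 / 9.81 = 2.9126 s

2.9126 s


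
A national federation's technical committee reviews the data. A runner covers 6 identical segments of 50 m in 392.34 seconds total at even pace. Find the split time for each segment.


Split time = total_time / n_laps = 392.34 / 6
Split time = 65.39 s per lap

65.39 s


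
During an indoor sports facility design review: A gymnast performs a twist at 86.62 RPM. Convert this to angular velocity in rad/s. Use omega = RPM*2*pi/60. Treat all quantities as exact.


omega = RPM * 2 * pi / 60
omega = 86.62 * 2 * 3.14159 / 60
omega = 544.2495 / 60 = 9.0708 rad/s

9.0708 rad/s


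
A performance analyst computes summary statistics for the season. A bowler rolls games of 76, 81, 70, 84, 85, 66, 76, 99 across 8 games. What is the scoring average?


Average = sum / n
Sum = 637
Average = 637 / 8 = 79.625

79.625


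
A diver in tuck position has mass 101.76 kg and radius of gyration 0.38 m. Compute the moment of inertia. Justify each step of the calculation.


I = m * k^2
I = 101.76 * 0.38^2
I = 101.76 * 0.1444 = 14.6941 kg*m^2

14.6941 kg*m^2


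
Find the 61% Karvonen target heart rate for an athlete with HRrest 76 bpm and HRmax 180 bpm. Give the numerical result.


Target = HRrest + pct*(HRmax - HRrest)
Heart rate reserve = HRmax - HRrest = 180 - 76 = 104 bpm
Fraction = 61% = 0.61
Target = 76 + 0.61 * 104
Target = 76 + 63.44 = 139.44 bpm

139.44 bpm


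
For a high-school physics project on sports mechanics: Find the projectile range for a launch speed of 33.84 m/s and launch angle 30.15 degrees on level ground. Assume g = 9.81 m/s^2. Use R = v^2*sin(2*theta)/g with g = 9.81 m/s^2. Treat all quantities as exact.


R = v^2 * sin(2*theta) / g
Convert angle to radians: theta = 30.15 deg = 0.5262 rad
sin(2*theta) = sin(1.0524) = 0.8686
R = 33.84^2 * 0.8686 / 9.81
R = 1145.1456 * 0.8686 / 9.81 = 101.3975 m

101.3975 m


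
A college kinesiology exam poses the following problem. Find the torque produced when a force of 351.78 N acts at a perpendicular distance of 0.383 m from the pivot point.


tau = F * d
tau = 351.78 * 0.383
tau = 134.7317 N*m

134.7317 N*m


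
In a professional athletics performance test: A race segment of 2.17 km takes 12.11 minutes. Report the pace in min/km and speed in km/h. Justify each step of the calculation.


Pace = time / distance = 12.11 min / 2.17 km = 5.5806 min/km
Speed = distance / time_in_hours = 2.17 / 0.2018 hr
Speed = 10.7514 km/h

5.5806 min/km, 10.7514 km/h
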